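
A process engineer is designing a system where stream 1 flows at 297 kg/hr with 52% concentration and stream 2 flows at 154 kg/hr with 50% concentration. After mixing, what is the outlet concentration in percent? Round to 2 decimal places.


Mass balance on solute: F1*x1 + F2*x2 = F3*x3
F3 = F1 + F2 = 297 + 154 = 451 kg/hr
x3 = (F1*x1 + F2*x2)/F3
x3 = (297*0.52 + 154*0.5) / 451
x3 = 51.32%


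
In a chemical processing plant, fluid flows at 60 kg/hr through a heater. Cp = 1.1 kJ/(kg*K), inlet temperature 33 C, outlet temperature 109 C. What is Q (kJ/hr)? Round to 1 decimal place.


Q = m_dot * Cp * (T2 - T1)
Q = 60 * 1.1 * (109 - 33)
Q = 60 * 1.1 * 76
Q = 5016.0 kJ/hr


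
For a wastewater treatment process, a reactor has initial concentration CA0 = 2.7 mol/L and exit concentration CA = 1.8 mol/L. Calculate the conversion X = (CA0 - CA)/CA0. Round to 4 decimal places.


X = (CA0 - CA) / CA0
X = (2.7 - 1.8) / 2.7
X = 0.9 / 2.7
X = 0.3333


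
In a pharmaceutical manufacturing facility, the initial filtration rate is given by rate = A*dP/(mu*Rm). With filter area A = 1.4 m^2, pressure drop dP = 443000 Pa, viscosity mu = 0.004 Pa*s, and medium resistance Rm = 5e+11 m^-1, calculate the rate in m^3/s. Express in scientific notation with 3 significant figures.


rate = A * dP / (mu * Rm)
rate = 1.4 * 443000 / (0.004 * 5e+11)
rate = 620200.0 / 2.000e+09
rate = 3.10e-04 m^3/s


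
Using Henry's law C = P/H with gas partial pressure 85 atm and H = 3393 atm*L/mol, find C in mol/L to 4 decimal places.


C = P / H
C = 85 / 3393
C = 0.0251 mol/L


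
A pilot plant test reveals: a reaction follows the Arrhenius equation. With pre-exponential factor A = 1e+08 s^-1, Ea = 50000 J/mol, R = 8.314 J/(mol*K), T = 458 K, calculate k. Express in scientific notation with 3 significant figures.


k = A * exp(-Ea/(R*T))
k = 1e+08 * exp(-50000 / (8.314 * 458))
k = 1e+08 * exp(-13.1309)
k = 1.98e+02


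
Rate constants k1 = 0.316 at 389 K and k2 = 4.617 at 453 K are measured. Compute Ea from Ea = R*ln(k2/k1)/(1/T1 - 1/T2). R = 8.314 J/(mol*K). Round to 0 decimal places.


Ea = R * ln(k2/k1) / (1/T1 - 1/T2)
ln(k2/k1) = ln(4.617/0.316) = 2.6817582
1/T1 - 1/T2 = 1/389 - 1/453 = 0.000363188569
Ea = 8.314 * 2.6817582 / 0.000363188569
Ea = 61390 J/mol


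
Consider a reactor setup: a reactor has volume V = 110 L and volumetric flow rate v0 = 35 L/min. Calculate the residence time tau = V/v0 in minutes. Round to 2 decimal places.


tau = V / v0
tau = 110 / 35
tau = 3.14 min


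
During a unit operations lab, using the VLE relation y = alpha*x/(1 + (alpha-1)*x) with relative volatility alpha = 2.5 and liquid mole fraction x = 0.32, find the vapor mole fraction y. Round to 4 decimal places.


y = alpha*x / (1 + (alpha-1)*x)
y = 2.5*0.32 / (1 + (2.5-1)*0.32)
y = 0.8 / (1 + 0.48)
y = 0.8 / 1.48
y = 0.5405


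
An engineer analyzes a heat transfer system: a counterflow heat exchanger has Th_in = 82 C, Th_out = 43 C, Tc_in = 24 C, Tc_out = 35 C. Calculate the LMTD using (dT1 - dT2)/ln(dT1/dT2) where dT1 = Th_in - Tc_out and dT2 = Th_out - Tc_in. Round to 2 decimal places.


dT1 = Th_in - Tc_out = 82 - 35 = 47
dT2 = Th_out - Tc_in = 43 - 24 = 19
LMTD = (dT1 - dT2) / ln(dT1/dT2)
LMTD = (47 - 19) / ln(47/19)
LMTD = 30.92 K


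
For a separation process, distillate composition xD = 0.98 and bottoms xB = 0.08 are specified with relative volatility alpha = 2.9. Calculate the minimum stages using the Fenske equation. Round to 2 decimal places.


N_min = ln((xD*(1-xB))/(xB*(1-xD))) / ln(alpha)
Numerator inside ln: 0.9016 / 0.0016 = 563.5
ln(563.5) = 6.334167
ln(alpha) = ln(2.9) = 1.064711
N_min = 6.334167 / 1.064711 = 5.95


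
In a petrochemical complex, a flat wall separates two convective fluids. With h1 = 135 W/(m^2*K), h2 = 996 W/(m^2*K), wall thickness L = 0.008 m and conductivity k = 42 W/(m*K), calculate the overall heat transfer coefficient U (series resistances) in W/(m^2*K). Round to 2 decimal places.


1/U = 1/h1 + L/k + 1/h2
1/U = 1/135 + 0.008/42 + 1/996
1/U = 0.0074074074 + 0.0001904762 + 0.0010040161
1/U = 0.0086018997
U = 116.25 W/(m^2*K)


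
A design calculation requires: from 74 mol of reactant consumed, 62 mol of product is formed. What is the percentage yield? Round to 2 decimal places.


Yield = (moles product / moles consumed) * 100%
Yield = (62 / 74) * 100
Yield = 0.8378 * 100
Yield = 83.78%


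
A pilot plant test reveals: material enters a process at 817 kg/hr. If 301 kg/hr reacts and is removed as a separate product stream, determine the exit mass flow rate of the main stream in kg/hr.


Steady-state mass balance on the main outlet: F_out = F_in - F_removed
F_out = 817 - 301
F_out = 516 kg/hr


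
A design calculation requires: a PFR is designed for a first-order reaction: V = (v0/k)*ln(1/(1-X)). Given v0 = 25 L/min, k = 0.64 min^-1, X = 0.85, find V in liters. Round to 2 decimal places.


V = (v0/k) * ln(1/(1-X))
V = (25/0.64) * ln(1/(1-0.85))
V = 39.0625 * ln(6.666667)
V = 39.0625 * 1.89712
V = 74.11 L


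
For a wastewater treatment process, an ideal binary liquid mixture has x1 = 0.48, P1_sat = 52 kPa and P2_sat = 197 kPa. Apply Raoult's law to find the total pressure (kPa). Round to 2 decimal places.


P = x1*P1_sat + x2*P2_sat
x2 = 1 - x1 = 1 - 0.48 = 0.52
P = 0.48*52 + 0.52*197
P = 24.96 + 102.44
P = 127.40 kPa


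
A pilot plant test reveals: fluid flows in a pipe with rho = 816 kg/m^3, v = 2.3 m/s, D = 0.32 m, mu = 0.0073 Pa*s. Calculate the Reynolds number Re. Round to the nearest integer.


Re = rho * v * D / mu
Re = 816 * 2.3 * 0.32 / 0.0073
Re = 600.576 / 0.0073
Re = 82271


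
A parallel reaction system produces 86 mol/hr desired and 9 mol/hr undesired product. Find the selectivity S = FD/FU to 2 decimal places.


S = desired product rate / undesired product rate
S = 86 / 9
S = 9.56


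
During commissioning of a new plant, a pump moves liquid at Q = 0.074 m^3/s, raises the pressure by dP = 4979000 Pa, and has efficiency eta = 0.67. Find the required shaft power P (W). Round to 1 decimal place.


P = Q * dP / eta
P = 0.074 * 4979000 / 0.67
P = 368446.0 / 0.67
P = 549919.4 W


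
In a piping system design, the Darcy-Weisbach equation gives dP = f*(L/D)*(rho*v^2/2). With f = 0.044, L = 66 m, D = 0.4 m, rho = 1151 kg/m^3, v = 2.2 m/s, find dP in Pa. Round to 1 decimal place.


dP = f * (L/D) * (rho*v^2/2)
dP = 0.044 * (66/0.4) * (1151*2.2^2/2)
L/D = 165.0
rho*v^2/2 = 1151*4.84/2 = 2785.42
dP = 0.044 * 165.0 * 2785.42
dP = 20222.1 Pa


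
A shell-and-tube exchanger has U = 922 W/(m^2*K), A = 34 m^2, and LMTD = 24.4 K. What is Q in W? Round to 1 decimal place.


Q = U * A * LMTD
Q = 922 * 34 * 24.4
Q = 764891.2 W


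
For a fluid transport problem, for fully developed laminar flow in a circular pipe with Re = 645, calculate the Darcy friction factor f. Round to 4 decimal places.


f = 64 / Re
f = 64 / 645
f = 0.0992


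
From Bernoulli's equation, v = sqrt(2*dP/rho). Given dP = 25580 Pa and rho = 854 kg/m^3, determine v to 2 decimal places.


v = sqrt(2*dP/rho)
v = sqrt(2*25580/854)
v = sqrt(59.906323)
v = 7.74 m/s


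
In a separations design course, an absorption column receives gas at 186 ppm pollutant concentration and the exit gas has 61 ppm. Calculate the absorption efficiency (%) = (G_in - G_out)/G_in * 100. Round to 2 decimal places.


Efficiency = (G_in - G_out) / G_in * 100%
Efficiency = (186 - 61) / 186 * 100
Efficiency = 125 / 186 * 100
Efficiency = 67.20%


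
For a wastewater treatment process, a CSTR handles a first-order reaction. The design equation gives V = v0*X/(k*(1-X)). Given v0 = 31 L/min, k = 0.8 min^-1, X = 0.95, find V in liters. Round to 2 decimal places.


V = v0 * X / (k * (1 - X))
V = 31 * 0.95 / (0.8 * (1 - 0.95))
V = 29.45 / (0.8 * 0.05)
V = 29.45 / 0.04
V = 736.25 L


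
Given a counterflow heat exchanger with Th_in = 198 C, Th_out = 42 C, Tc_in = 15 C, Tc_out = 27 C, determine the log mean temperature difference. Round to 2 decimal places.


dT1 = Th_in - Tc_out = 198 - 27 = 171
dT2 = Th_out - Tc_in = 42 - 15 = 27
LMTD = (dT1 - dT2) / ln(dT1/dT2)
LMTD = (171 - 27) / ln(171/27)
LMTD = 78.01 K


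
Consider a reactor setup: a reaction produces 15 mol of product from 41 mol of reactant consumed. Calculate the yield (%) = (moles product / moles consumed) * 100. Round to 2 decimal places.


Yield = (moles product / moles consumed) * 100%
Yield = (15 / 41) * 100
Yield = 0.3659 * 100
Yield = 36.59%


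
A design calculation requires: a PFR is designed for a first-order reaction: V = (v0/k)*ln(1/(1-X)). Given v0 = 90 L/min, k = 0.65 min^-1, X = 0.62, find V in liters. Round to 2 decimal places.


V = (v0/k) * ln(1/(1-X))
V = (90/0.65) * ln(1/(1-0.62))
V = 138.461538 * ln(2.631579)
V = 138.461538 * 0.967584
V = 133.97 L


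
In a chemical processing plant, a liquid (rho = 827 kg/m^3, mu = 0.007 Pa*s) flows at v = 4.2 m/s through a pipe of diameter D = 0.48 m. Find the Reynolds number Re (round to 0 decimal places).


Re = rho * v * D / mu
Re = 827 * 4.2 * 0.48 / 0.007
Re = 1667.232 / 0.007
Re = 238176


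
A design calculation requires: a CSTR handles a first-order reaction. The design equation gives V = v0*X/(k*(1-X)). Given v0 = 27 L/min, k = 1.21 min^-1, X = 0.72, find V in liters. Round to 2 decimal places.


V = v0 * X / (k * (1 - X))
V = 27 * 0.72 / (1.21 * (1 - 0.72))
V = 19.44 / (1.21 * 0.28)
V = 19.44 / 0.3388
V = 57.38 L


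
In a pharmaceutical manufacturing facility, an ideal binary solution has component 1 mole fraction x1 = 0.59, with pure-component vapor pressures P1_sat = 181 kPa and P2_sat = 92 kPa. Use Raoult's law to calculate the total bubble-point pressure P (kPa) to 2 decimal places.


P = x1*P1_sat + x2*P2_sat
x2 = 1 - x1 = 1 - 0.59 = 0.41
P = 0.59*181 + 0.41*92
P = 106.79 + 37.72
P = 144.51 kPa


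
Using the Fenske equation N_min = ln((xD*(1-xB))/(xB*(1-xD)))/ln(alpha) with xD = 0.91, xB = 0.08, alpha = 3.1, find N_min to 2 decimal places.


N_min = ln((xD*(1-xB))/(xB*(1-xD))) / ln(alpha)
Numerator inside ln: 0.8372 / 0.0072 = 116.277778
ln(116.277778) = 4.755982
ln(alpha) = ln(3.1) = 1.131402
N_min = 4.755982 / 1.131402 = 4.20


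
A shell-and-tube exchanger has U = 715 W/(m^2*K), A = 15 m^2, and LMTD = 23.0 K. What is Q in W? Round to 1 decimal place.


Q = U * A * LMTD
Q = 715 * 15 * 23.0
Q = 246675.0 W


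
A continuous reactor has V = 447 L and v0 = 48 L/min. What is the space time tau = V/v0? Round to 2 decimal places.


tau = V / v0
tau = 447 / 48
tau = 9.31 min


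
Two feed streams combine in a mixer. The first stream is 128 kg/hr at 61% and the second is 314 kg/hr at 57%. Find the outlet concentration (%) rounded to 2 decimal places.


Mass balance on solute: F1*x1 + F2*x2 = F3*x3
F3 = F1 + F2 = 128 + 314 = 442 kg/hr
x3 = (F1*x1 + F2*x2)/F3
x3 = (128*0.61 + 314*0.57) / 442
x3 = 58.16%


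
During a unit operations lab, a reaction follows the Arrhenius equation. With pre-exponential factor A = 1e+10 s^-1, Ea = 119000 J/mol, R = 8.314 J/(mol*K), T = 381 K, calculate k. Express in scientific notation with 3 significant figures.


k = A * exp(-Ea/(R*T))
k = 1e+10 * exp(-119000 / (8.314 * 381))
k = 1e+10 * exp(-37.567471)
k = 4.84e-07


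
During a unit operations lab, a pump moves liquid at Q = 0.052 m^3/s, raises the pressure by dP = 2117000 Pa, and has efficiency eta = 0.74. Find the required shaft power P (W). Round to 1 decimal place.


P = Q * dP / eta
P = 0.052 * 2117000 / 0.74
P = 110084.0 / 0.74
P = 148762.2 W


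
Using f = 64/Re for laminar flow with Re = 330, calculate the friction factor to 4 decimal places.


f = 64 / Re
f = 64 / 330
f = 0.1939


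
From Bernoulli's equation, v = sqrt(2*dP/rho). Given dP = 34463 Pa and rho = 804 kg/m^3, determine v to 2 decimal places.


v = sqrt(2*dP/rho)
v = sqrt(2*34463/804)
v = sqrt(85.728856)
v = 9.26 m/s


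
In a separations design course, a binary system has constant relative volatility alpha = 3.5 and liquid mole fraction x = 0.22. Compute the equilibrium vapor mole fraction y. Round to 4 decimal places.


y = alpha*x / (1 + (alpha-1)*x)
y = 3.5*0.22 / (1 + (3.5-1)*0.22)
y = 0.77 / (1 + 0.55)
y = 0.77 / 1.55
y = 0.4968


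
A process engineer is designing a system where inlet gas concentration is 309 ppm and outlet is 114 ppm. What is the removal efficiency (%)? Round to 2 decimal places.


Efficiency = (G_in - G_out) / G_in * 100%
Efficiency = (309 - 114) / 309 * 100
Efficiency = 195 / 309 * 100
Efficiency = 63.11%


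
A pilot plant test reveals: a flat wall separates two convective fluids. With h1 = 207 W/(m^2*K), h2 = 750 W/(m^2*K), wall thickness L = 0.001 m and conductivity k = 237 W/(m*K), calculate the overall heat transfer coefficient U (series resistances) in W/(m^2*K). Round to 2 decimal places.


1/U = 1/h1 + L/k + 1/h2
1/U = 1/207 + 0.001/237 + 1/750
1/U = 0.0048309179 + 4.2194e-06 + 0.0013333333
1/U = 0.0061684706
U = 162.11 W/(m^2*K)


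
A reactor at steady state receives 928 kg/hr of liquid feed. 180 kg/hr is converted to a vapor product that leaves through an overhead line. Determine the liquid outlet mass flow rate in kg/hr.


Steady-state mass balance on the main outlet: F_out = F_in - F_removed
F_out = 928 - 180
F_out = 748 kg/hr


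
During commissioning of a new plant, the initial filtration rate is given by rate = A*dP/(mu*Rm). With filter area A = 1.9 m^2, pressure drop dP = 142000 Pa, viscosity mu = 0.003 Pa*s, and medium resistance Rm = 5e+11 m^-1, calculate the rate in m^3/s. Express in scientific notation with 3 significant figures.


rate = A * dP / (mu * Rm)
rate = 1.9 * 142000 / (0.003 * 5e+11)
rate = 269800.0 / 1.500e+09
rate = 1.80e-04 m^3/s


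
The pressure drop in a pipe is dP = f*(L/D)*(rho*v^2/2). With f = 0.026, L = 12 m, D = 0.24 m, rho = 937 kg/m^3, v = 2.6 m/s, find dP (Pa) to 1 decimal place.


dP = f * (L/D) * (rho*v^2/2)
dP = 0.026 * (12/0.24) * (937*2.6^2/2)
L/D = 50.0
rho*v^2/2 = 937*6.76/2 = 3167.06
dP = 0.026 * 50.0 * 3167.06
dP = 4117.2 Pa


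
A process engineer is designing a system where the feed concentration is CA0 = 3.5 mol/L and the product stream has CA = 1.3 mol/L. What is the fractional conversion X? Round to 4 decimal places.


X = (CA0 - CA) / CA0
X = (3.5 - 1.3) / 3.5
X = 2.2 / 3.5
X = 0.6286


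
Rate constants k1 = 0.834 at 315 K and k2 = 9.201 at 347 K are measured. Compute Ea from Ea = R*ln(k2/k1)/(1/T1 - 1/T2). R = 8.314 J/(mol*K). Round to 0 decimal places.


Ea = R * ln(k2/k1) / (1/T1 - 1/T2)
ln(k2/k1) = ln(9.201/0.834) = 2.4008341
1/T1 - 1/T2 = 1/315 - 1/347 = 0.000292758794
Ea = 8.314 * 2.4008341 / 0.000292758794
Ea = 68181 J/mol


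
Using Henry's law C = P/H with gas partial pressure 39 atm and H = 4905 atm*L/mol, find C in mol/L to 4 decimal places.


C = P / H
C = 39 / 4905
C = 0.0080 mol/L


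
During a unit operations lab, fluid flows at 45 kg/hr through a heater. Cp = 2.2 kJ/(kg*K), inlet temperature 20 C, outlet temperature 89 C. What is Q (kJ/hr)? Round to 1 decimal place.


Q = m_dot * Cp * (T2 - T1)
Q = 45 * 2.2 * (89 - 20)
Q = 45 * 2.2 * 69
Q = 6831.0 kJ/hr


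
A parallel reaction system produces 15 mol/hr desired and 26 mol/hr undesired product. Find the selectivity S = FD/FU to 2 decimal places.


S = desired product rate / undesired product rate
S = 15 / 26
S = 0.58


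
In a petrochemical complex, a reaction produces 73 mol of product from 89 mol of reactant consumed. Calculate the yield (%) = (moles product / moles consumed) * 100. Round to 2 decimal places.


Yield = (moles product / moles consumed) * 100%
Yield = (73 / 89) * 100
Yield = 0.8202 * 100
Yield = 82.02%


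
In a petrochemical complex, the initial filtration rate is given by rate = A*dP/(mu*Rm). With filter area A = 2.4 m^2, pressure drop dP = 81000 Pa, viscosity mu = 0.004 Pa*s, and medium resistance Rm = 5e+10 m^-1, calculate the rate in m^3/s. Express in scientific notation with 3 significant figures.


rate = A * dP / (mu * Rm)
rate = 2.4 * 81000 / (0.004 * 5e+10)
rate = 194400.0 / 2.000e+08
rate = 9.72e-04 m^3/s


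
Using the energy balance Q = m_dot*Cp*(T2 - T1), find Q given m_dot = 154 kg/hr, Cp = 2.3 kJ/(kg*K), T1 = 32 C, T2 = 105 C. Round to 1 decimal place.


Q = m_dot * Cp * (T2 - T1)
Q = 154 * 2.3 * (105 - 32)
Q = 154 * 2.3 * 73
Q = 25856.6 kJ/hr


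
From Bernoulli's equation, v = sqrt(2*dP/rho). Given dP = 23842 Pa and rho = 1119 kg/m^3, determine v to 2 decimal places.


v = sqrt(2*dP/rho)
v = sqrt(2*23842/1119)
v = sqrt(42.613047)
v = 6.53 m/s


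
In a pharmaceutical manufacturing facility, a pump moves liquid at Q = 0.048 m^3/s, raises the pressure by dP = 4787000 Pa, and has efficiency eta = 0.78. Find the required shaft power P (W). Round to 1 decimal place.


P = Q * dP / eta
P = 0.048 * 4787000 / 0.78
P = 229776.0 / 0.78
P = 294584.6 W


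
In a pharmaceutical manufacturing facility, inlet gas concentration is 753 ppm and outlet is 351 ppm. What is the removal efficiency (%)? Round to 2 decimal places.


Efficiency = (G_in - G_out) / G_in * 100%
Efficiency = (753 - 351) / 753 * 100
Efficiency = 402 / 753 * 100
Efficiency = 53.39%


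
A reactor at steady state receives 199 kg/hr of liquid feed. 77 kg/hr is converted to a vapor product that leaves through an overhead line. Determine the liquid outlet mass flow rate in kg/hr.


Steady-state mass balance on the main outlet: F_out = F_in - F_removed
F_out = 199 - 77
F_out = 122 kg/hr


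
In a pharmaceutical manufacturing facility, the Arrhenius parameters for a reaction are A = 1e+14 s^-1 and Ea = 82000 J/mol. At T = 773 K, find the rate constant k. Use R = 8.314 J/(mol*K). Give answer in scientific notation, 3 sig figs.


k = A * exp(-Ea/(R*T))
k = 1e+14 * exp(-82000 / (8.314 * 773))
k = 1e+14 * exp(-12.759226)
k = 2.88e+08


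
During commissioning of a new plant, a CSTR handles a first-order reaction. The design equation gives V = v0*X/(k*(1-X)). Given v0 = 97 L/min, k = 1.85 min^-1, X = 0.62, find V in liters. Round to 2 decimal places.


V = v0 * X / (k * (1 - X))
V = 97 * 0.62 / (1.85 * (1 - 0.62))
V = 60.14 / (1.85 * 0.38)
V = 60.14 / 0.703
V = 85.55 L


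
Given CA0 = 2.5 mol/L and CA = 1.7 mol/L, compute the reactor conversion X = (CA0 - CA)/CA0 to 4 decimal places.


X = (CA0 - CA) / CA0
X = (2.5 - 1.7) / 2.5
X = 0.8 / 2.5
X = 0.3200


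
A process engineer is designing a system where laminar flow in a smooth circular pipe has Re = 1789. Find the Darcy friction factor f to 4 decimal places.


f = 64 / Re
f = 64 / 1789
f = 0.0358


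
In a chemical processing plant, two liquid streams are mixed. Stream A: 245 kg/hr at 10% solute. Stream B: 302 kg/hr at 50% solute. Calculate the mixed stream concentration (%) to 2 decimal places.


Mass balance on solute: F1*x1 + F2*x2 = F3*x3
F3 = F1 + F2 = 245 + 302 = 547 kg/hr
x3 = (F1*x1 + F2*x2)/F3
x3 = (245*0.1 + 302*0.5) / 547
x3 = 32.08%


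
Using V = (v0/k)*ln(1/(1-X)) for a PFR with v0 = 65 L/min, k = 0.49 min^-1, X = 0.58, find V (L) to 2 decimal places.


V = (v0/k) * ln(1/(1-X))
V = (65/0.49) * ln(1/(1-0.58))
V = 132.653061 * ln(2.380952)
V = 132.653061 * 0.8675
V = 115.08 L


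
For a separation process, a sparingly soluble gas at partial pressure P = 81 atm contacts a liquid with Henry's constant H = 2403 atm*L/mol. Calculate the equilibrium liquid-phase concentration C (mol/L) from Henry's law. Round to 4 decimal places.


C = P / H
C = 81 / 2403
C = 0.0337 mol/L


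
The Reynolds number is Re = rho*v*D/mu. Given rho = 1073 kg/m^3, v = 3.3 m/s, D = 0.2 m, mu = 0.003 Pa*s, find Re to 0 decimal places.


Re = rho * v * D / mu
Re = 1073 * 3.3 * 0.2 / 0.003
Re = 708.18 / 0.003
Re = 236060


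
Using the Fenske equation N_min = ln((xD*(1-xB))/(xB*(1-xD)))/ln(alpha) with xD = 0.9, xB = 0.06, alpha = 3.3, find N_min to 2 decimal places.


N_min = ln((xD*(1-xB))/(xB*(1-xD))) / ln(alpha)
Numerator inside ln: 0.846 / 0.006 = 141.0
ln(141.0) = 4.94876
ln(alpha) = ln(3.3) = 1.193922
N_min = 4.94876 / 1.193922 = 4.14


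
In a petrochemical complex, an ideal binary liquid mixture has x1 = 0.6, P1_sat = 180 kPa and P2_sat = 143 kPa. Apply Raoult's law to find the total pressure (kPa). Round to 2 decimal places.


P = x1*P1_sat + x2*P2_sat
x2 = 1 - x1 = 1 - 0.6 = 0.4
P = 0.6*180 + 0.4*143
P = 108.0 + 57.2
P = 165.20 kPa


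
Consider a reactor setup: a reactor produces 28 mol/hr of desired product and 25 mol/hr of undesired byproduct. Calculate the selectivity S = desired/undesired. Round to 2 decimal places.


S = desired product rate / undesired product rate
S = 28 / 25
S = 1.12


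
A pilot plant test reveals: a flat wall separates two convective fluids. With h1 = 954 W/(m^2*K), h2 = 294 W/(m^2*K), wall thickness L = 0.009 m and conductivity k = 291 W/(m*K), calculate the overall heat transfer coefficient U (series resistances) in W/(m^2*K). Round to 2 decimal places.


1/U = 1/h1 + L/k + 1/h2
1/U = 1/954 + 0.009/291 + 1/294
1/U = 0.001048218 + 3.09278e-05 + 0.0034013605
1/U = 0.0044805063
U = 223.19 W/(m^2*K)


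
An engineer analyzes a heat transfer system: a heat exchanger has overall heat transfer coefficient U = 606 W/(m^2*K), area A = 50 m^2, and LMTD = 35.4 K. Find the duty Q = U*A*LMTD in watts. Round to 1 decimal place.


Q = U * A * LMTD
Q = 606 * 50 * 35.4
Q = 1072620.0 W


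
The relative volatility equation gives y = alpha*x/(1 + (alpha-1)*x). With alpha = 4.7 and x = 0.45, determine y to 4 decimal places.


y = alpha*x / (1 + (alpha-1)*x)
y = 4.7*0.45 / (1 + (4.7-1)*0.45)
y = 2.115 / (1 + 1.665)
y = 2.115 / 2.665
y = 0.7936


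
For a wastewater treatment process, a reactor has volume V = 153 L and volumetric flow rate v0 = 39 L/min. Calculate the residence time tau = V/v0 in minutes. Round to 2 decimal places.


tau = V / v0
tau = 153 / 39
tau = 3.92 min


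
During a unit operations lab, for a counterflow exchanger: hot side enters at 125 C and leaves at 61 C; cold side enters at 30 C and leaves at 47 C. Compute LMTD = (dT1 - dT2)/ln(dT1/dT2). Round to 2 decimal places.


dT1 = Th_in - Tc_out = 125 - 47 = 78
dT2 = Th_out - Tc_in = 61 - 30 = 31
LMTD = (dT1 - dT2) / ln(dT1/dT2)
LMTD = (78 - 31) / ln(78/31)
LMTD = 50.94 K


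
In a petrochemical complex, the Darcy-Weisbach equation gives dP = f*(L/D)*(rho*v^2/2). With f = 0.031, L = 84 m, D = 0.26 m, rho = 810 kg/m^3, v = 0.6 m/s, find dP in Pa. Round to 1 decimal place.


dP = f * (L/D) * (rho*v^2/2)
dP = 0.031 * (84/0.26) * (810*0.6^2/2)
L/D = 323.07692308
rho*v^2/2 = 810*0.36/2 = 145.8
dP = 0.031 * 323.07692308 * 145.8
dP = 1460.2 Pa


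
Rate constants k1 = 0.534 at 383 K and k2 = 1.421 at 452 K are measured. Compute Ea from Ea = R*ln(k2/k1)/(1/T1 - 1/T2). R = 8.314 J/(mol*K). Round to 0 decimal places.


Ea = R * ln(k2/k1) / (1/T1 - 1/T2)
ln(k2/k1) = ln(1.421/0.534) = 0.9787203
1/T1 - 1/T2 = 1/383 - 1/452 = 0.000398576677
Ea = 8.314 * 0.9787203 / 0.000398576677
Ea = 20415 J/mol


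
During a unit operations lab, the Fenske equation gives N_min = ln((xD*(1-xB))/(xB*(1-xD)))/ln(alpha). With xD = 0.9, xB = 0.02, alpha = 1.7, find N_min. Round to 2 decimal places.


N_min = ln((xD*(1-xB))/(xB*(1-xD))) / ln(alpha)
Numerator inside ln: 0.882 / 0.002 = 441.0
ln(441.0) = 6.089045
ln(alpha) = ln(1.7) = 0.530628
N_min = 6.089045 / 0.530628 = 11.48


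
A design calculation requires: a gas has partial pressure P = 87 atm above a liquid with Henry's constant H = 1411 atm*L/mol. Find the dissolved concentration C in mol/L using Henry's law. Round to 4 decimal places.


C = P / H
C = 87 / 1411
C = 0.0617 mol/L


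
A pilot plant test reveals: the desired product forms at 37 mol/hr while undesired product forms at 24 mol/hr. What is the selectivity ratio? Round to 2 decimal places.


S = desired product rate / undesired product rate
S = 37 / 24
S = 1.54


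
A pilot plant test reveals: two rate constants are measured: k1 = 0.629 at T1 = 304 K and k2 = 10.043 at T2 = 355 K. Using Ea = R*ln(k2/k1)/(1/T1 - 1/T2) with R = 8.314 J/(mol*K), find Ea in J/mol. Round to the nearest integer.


Ea = R * ln(k2/k1) / (1/T1 - 1/T2)
ln(k2/k1) = ln(10.043/0.629) = 2.7704999
1/T1 - 1/T2 = 1/304 - 1/355 = 0.000472572276
Ea = 8.314 * 2.7704999 / 0.000472572276
Ea = 48742 J/mol


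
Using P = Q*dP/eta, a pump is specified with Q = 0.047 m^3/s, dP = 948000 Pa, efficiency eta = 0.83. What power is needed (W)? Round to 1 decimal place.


P = Q * dP / eta
P = 0.047 * 948000 / 0.83
P = 44556.0 / 0.83
P = 53681.9 W


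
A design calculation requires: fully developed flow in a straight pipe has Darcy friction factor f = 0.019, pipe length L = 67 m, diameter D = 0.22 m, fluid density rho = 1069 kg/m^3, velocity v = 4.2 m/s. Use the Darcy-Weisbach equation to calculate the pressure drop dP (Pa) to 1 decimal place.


dP = f * (L/D) * (rho*v^2/2)
dP = 0.019 * (67/0.22) * (1069*4.2^2/2)
L/D = 304.54545455
rho*v^2/2 = 1069*17.64/2 = 9428.58
dP = 0.019 * 304.54545455 * 9428.58
dP = 54557.2 Pa


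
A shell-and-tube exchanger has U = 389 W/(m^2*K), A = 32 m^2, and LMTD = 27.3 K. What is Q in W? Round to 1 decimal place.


Q = U * A * LMTD
Q = 389 * 32 * 27.3
Q = 339830.4 W


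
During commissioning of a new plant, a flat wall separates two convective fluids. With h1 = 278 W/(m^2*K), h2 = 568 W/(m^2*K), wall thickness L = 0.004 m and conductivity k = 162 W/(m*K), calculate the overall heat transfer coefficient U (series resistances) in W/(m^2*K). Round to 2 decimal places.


1/U = 1/h1 + L/k + 1/h2
1/U = 1/278 + 0.004/162 + 1/568
1/U = 0.0035971223 + 2.46914e-05 + 0.0017605634
1/U = 0.0053823771
U = 185.79 W/(m^2*K)


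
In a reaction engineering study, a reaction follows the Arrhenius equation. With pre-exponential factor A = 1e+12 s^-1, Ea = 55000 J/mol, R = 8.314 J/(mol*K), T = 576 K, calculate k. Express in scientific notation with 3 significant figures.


k = A * exp(-Ea/(R*T))
k = 1e+12 * exp(-55000 / (8.314 * 576))
k = 1e+12 * exp(-11.484978)
k = 1.03e+07


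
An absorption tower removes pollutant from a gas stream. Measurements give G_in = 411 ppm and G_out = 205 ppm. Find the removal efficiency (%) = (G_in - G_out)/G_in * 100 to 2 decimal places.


Efficiency = (G_in - G_out) / G_in * 100%
Efficiency = (411 - 205) / 411 * 100
Efficiency = 206 / 411 * 100
Efficiency = 50.12%


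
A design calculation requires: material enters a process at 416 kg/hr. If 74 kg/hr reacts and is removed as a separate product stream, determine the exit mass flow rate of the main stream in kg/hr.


Steady-state mass balance on the main outlet: F_out = F_in - F_removed
F_out = 416 - 74
F_out = 342 kg/hr


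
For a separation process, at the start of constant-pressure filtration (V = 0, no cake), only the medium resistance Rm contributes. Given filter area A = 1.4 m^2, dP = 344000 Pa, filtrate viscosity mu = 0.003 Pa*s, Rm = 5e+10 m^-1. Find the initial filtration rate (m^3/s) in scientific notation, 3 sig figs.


rate = A * dP / (mu * Rm)
rate = 1.4 * 344000 / (0.003 * 5e+10)
rate = 481600.0 / 1.500e+08
rate = 3.21e-03 m^3/s


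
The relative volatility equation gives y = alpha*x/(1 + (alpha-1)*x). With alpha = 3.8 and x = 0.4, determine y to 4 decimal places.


y = alpha*x / (1 + (alpha-1)*x)
y = 3.8*0.4 / (1 + (3.8-1)*0.4)
y = 1.52 / (1 + 1.12)
y = 1.52 / 2.12
y = 0.7170


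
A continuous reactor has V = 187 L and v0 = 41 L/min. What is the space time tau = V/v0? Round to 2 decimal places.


tau = V / v0
tau = 187 / 41
tau = 4.56 min


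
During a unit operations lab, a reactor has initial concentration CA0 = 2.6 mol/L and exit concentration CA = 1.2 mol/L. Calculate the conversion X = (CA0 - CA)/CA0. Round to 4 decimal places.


X = (CA0 - CA) / CA0
X = (2.6 - 1.2) / 2.6
X = 1.4 / 2.6
X = 0.5385


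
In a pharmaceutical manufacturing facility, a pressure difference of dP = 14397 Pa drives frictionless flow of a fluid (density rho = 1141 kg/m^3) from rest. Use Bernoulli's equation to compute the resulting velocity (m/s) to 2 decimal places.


v = sqrt(2*dP/rho)
v = sqrt(2*14397/1141)
v = sqrt(25.235758)
v = 5.02 m/s


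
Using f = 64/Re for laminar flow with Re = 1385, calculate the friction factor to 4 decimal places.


f = 64 / Re
f = 64 / 1385
f = 0.0462


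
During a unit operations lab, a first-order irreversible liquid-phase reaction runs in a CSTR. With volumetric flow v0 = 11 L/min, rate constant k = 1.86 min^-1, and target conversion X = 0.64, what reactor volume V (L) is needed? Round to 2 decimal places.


V = v0 * X / (k * (1 - X))
V = 11 * 0.64 / (1.86 * (1 - 0.64))
V = 7.04 / (1.86 * 0.36)
V = 7.04 / 0.6696
V = 10.51 L


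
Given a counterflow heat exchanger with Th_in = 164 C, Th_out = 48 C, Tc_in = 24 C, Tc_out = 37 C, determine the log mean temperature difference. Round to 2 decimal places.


dT1 = Th_in - Tc_out = 164 - 37 = 127
dT2 = Th_out - Tc_in = 48 - 24 = 24
LMTD = (dT1 - dT2) / ln(dT1/dT2)
LMTD = (127 - 24) / ln(127/24)
LMTD = 61.82 K


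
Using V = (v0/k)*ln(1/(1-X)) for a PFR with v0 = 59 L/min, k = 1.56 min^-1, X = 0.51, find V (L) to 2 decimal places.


V = (v0/k) * ln(1/(1-X))
V = (59/1.56) * ln(1/(1-0.51))
V = 37.820513 * ln(2.040816)
V = 37.820513 * 0.71335
V = 26.98 L


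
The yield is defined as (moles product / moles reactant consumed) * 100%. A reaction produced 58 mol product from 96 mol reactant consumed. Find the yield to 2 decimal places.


Yield = (moles product / moles consumed) * 100%
Yield = (58 / 96) * 100
Yield = 0.6042 * 100
Yield = 60.42%


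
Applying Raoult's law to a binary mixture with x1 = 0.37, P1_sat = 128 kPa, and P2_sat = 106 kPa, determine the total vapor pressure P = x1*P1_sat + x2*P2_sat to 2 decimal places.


P = x1*P1_sat + x2*P2_sat
x2 = 1 - x1 = 1 - 0.37 = 0.63
P = 0.37*128 + 0.63*106
P = 47.36 + 66.78
P = 114.14 kPa


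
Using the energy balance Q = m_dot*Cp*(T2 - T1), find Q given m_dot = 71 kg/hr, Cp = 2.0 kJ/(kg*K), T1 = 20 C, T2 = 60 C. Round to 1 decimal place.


Q = m_dot * Cp * (T2 - T1)
Q = 71 * 2.0 * (60 - 20)
Q = 71 * 2.0 * 40
Q = 5680.0 kJ/hr


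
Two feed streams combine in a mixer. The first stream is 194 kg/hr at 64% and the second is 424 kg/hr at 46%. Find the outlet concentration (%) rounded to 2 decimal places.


Mass balance on solute: F1*x1 + F2*x2 = F3*x3
F3 = F1 + F2 = 194 + 424 = 618 kg/hr
x3 = (F1*x1 + F2*x2)/F3
x3 = (194*0.64 + 424*0.46) / 618
x3 = 51.65%


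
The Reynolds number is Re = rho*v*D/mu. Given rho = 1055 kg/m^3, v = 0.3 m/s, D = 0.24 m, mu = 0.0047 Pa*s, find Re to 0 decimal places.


Re = rho * v * D / mu
Re = 1055 * 0.3 * 0.24 / 0.0047
Re = 75.96 / 0.0047
Re = 16162


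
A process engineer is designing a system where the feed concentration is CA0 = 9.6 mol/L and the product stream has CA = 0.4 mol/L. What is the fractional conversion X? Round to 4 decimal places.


X = (CA0 - CA) / CA0
X = (9.6 - 0.4) / 9.6
X = 9.2 / 9.6
X = 0.9583


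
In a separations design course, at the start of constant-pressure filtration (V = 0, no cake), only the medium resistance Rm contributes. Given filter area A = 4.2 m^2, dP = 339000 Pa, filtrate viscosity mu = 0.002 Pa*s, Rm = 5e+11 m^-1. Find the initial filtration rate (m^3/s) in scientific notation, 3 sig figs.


rate = A * dP / (mu * Rm)
rate = 4.2 * 339000 / (0.002 * 5e+11)
rate = 1423800.0 / 1.000e+09
rate = 1.42e-03 m^3/s


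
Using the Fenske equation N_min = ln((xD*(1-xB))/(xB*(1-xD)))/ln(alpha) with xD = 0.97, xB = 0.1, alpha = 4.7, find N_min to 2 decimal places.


N_min = ln((xD*(1-xB))/(xB*(1-xD))) / ln(alpha)
Numerator inside ln: 0.873 / 0.003 = 291.0
ln(291.0) = 5.673323
ln(alpha) = ln(4.7) = 1.547563
N_min = 5.673323 / 1.547563 = 3.67


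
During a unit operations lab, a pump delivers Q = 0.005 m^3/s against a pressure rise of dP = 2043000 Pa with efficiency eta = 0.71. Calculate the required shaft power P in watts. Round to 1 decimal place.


P = Q * dP / eta
P = 0.005 * 2043000 / 0.71
P = 10215.0 / 0.71
P = 14387.3 W


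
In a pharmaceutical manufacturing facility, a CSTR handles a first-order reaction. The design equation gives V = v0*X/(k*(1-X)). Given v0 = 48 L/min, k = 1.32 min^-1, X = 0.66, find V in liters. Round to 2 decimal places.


V = v0 * X / (k * (1 - X))
V = 48 * 0.66 / (1.32 * (1 - 0.66))
V = 31.68 / (1.32 * 0.34)
V = 31.68 / 0.4488
V = 70.59 L


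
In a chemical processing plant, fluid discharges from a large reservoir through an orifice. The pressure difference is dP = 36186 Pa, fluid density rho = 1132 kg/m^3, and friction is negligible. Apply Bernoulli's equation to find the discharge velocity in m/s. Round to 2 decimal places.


v = sqrt(2*dP/rho)
v = sqrt(2*36186/1132)
v = sqrt(63.932862)
v = 8.00 m/s


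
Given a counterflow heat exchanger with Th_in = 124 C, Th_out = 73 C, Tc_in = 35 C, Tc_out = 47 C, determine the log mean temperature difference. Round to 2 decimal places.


dT1 = Th_in - Tc_out = 124 - 47 = 77
dT2 = Th_out - Tc_in = 73 - 35 = 38
LMTD = (dT1 - dT2) / ln(dT1/dT2)
LMTD = (77 - 38) / ln(77/38)
LMTD = 55.22 K


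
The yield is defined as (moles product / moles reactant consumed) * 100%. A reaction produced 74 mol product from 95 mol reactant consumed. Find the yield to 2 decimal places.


Yield = (moles product / moles consumed) * 100%
Yield = (74 / 95) * 100
Yield = 0.7789 * 100
Yield = 77.89%


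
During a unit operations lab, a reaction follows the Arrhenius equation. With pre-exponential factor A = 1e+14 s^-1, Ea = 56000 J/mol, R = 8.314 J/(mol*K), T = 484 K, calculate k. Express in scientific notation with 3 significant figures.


k = A * exp(-Ea/(R*T))
k = 1e+14 * exp(-56000 / (8.314 * 484))
k = 1e+14 * exp(-13.916584)
k = 9.04e+07


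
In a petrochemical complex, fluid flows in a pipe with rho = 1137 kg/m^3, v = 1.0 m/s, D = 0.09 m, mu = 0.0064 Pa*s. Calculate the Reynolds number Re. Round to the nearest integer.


Re = rho * v * D / mu
Re = 1137 * 1.0 * 0.09 / 0.0064
Re = 102.33 / 0.0064
Re = 15989


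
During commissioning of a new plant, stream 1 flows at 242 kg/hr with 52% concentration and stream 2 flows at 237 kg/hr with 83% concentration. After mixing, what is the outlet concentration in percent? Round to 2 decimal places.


Mass balance on solute: F1*x1 + F2*x2 = F3*x3
F3 = F1 + F2 = 242 + 237 = 479 kg/hr
x3 = (F1*x1 + F2*x2)/F3
x3 = (242*0.52 + 237*0.83) / 479
x3 = 67.34%


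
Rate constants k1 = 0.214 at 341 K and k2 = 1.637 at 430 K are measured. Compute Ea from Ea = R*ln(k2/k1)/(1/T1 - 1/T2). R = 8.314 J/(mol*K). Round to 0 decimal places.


Ea = R * ln(k2/k1) / (1/T1 - 1/T2)
ln(k2/k1) = ln(1.637/0.214) = 2.0346446
1/T1 - 1/T2 = 1/341 - 1/430 = 0.000606969924
Ea = 8.314 * 2.0346446 / 0.000606969924
Ea = 27870 J/mol


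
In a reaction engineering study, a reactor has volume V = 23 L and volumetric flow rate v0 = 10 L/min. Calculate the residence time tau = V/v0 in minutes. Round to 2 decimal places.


tau = V / v0
tau = 23 / 10
tau = 2.30 min


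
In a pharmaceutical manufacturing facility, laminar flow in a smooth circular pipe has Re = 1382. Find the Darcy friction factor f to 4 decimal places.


f = 64 / Re
f = 64 / 1382
f = 0.0463


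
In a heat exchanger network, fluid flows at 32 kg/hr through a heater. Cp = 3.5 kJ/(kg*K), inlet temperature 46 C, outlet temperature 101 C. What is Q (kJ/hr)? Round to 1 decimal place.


Q = m_dot * Cp * (T2 - T1)
Q = 32 * 3.5 * (101 - 46)
Q = 32 * 3.5 * 55
Q = 6160.0 kJ/hr


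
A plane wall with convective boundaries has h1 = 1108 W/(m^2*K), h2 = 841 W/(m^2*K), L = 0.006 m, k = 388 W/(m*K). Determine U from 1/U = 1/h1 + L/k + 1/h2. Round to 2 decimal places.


1/U = 1/h1 + L/k + 1/h2
1/U = 1/1108 + 0.006/388 + 1/841
1/U = 0.0009025271 + 1.54639e-05 + 0.0011890606
1/U = 0.0021070516
U = 474.60 W/(m^2*K)


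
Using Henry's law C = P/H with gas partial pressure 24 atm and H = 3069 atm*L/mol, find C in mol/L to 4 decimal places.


C = P / H
C = 24 / 3069
C = 0.0078 mol/L


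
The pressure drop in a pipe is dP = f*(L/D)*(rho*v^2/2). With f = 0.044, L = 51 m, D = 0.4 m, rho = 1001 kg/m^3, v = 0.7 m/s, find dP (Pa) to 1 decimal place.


dP = f * (L/D) * (rho*v^2/2)
dP = 0.044 * (51/0.4) * (1001*0.7^2/2)
L/D = 127.5
rho*v^2/2 = 1001*0.49/2 = 245.245
dP = 0.044 * 127.5 * 245.245
dP = 1375.8 Pa


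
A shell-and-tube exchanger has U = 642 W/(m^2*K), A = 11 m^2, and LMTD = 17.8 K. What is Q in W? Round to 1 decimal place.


Q = U * A * LMTD
Q = 642 * 11 * 17.8
Q = 125703.6 W


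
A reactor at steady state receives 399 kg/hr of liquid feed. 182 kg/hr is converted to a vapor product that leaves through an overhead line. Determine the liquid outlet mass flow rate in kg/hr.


Steady-state mass balance on the main outlet: F_out = F_in - F_removed
F_out = 399 - 182
F_out = 217 kg/hr


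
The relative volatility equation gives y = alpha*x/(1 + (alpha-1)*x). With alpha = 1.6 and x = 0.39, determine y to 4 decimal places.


y = alpha*x / (1 + (alpha-1)*x)
y = 1.6*0.39 / (1 + (1.6-1)*0.39)
y = 0.624 / (1 + 0.234)
y = 0.624 / 1.234
y = 0.5057


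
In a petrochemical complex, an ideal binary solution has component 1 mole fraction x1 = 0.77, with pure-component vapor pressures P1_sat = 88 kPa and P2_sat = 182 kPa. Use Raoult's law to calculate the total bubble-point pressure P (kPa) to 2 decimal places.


P = x1*P1_sat + x2*P2_sat
x2 = 1 - x1 = 1 - 0.77 = 0.23
P = 0.77*88 + 0.23*182
P = 67.76 + 41.86
P = 109.62 kPa


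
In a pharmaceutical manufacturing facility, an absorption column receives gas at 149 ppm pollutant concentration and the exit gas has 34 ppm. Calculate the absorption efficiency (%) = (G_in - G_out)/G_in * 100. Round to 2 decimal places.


Efficiency = (G_in - G_out) / G_in * 100%
Efficiency = (149 - 34) / 149 * 100
Efficiency = 115 / 149 * 100
Efficiency = 77.18%


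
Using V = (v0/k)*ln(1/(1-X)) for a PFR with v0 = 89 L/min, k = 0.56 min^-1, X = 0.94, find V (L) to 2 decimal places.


V = (v0/k) * ln(1/(1-X))
V = (89/0.56) * ln(1/(1-0.94))
V = 158.928571 * ln(16.666667)
V = 158.928571 * 2.813411
V = 447.13 L


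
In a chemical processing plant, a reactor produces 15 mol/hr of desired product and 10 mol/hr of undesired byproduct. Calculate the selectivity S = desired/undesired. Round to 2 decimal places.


S = desired product rate / undesired product rate
S = 15 / 10
S = 1.50


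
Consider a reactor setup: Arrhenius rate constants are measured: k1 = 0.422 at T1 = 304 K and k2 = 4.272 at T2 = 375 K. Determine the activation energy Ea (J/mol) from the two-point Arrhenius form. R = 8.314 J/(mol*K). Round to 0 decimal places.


Ea = R * ln(k2/k1) / (1/T1 - 1/T2)
ln(k2/k1) = ln(4.272/0.422) = 2.3148321
1/T1 - 1/T2 = 1/304 - 1/375 = 0.000622807018
Ea = 8.314 * 2.3148321 / 0.000622807018
Ea = 30901 J/mol


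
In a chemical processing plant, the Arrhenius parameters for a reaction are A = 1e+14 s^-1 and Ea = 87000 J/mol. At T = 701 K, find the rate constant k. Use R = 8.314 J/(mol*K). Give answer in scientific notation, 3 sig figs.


k = A * exp(-Ea/(R*T))
k = 1e+14 * exp(-87000 / (8.314 * 701))
k = 1e+14 * exp(-14.927642)
k = 3.29e+07


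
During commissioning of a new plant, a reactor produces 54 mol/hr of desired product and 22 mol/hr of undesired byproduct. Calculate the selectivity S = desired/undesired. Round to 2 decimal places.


S = desired product rate / undesired product rate
S = 54 / 22
S = 2.45


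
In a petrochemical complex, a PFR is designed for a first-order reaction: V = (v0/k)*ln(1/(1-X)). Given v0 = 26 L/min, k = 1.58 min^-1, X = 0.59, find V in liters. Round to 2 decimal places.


V = (v0/k) * ln(1/(1-X))
V = (26/1.58) * ln(1/(1-0.59))
V = 16.455696 * ln(2.439024)
V = 16.455696 * 0.891598
V = 14.67 L


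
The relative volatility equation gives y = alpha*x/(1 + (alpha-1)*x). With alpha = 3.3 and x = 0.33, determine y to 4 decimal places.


y = alpha*x / (1 + (alpha-1)*x)
y = 3.3*0.33 / (1 + (3.3-1)*0.33)
y = 1.089 / (1 + 0.759)
y = 1.089 / 1.759
y = 0.6191
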